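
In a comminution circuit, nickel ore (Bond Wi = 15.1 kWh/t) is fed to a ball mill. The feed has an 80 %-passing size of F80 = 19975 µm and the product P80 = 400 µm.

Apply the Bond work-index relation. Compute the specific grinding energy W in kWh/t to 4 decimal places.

W = 10 Wi (P80^-0.5 − F80^-0.5)
1/√400 = 0.050000;  1/√19975 = 0.007075
W = 10·15.1·(0.050000 − 0.007075) = 6.4816 kWh/t

W = 6.4816 kWh/t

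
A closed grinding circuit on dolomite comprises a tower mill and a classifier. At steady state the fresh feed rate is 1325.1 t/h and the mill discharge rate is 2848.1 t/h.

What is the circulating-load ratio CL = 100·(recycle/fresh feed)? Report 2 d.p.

CL = 114.93 %

Steady state: M = F + R.
R = M − F = 2848.1 − 1325.1 = 1523.0 t/h
CL = 100·R/F = 100·1523.0/1325.1 = 114.93 %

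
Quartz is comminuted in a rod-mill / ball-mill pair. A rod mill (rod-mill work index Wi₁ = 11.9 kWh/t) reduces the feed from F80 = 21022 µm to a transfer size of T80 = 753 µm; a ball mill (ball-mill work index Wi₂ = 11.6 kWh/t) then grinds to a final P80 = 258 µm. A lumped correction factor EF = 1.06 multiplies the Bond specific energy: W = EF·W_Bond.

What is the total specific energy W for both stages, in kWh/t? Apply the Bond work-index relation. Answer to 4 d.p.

Bond:  W = 10 Wi (1/√P − 1/√F)
Stage 1 (21022→753 µm, Wi₁=11.9): W₁ = 10·11.9·(0.036442 − 0.006897) = 3.5159 kWh/t
Stage 2 (753→258 µm, Wi₂=11.6): W₂ = 10·11.6·(0.062257 − 0.036442) = 2.9946 kWh/t
W = W₁ + W₂ = 3.5159 + 2.9946 = 6.5104 kWh/t
Apply correction: 6.5104 × 1.06 = 6.9010 kWh/t

W = 6.9010 kWh/t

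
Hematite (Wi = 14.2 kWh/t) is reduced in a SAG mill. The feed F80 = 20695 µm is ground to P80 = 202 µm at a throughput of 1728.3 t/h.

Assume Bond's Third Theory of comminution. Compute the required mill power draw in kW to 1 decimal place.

P = 15561.6 kW

W = 10·Wi·(P80^(-½) − F80^(-½))
W = 10·14.2·(1/√202 − 1/√20695) = 10·14.2·(0.063408) = 9.0040 kWh/t
Power = W × throughput = 9.0040 kWh/t × 1728.3 t/h = 15561.6 kW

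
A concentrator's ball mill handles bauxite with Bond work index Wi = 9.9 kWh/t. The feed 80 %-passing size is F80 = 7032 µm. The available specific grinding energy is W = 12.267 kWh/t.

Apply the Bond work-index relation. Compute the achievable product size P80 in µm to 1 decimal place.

P80 = 54.2 µm

W = 10 Wi (P80^-0.5 − F80^-0.5)
⇒ 1/√P80 = W/(10·Wi) + 1/√F80
  = 12.2670/(10·9.9) + 1/√7032 = 0.123909 + 0.011925 = 0.135834
P80 = (1/0.135834)² = 7.3619² = 54.20 µm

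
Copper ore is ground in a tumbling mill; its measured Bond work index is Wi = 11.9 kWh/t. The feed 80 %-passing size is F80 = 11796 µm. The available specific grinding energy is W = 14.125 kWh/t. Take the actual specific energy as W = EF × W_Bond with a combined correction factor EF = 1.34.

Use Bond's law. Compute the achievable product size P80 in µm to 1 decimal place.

W = 10 Wi (1/√P80 − 1/√F80)  [Bond]
W_Bond = W / EF = 14.125 / 1.34 = 10.5410 kWh/t
P80^-0.5 = F80^-0.5 + W_Bond/(10 Wi)
  = 10.5410/(10·11.9) + 1/√11796 = 0.088580 + 0.009207 = 0.097788
P80 = (1/0.097788)² = 10.2263² = 104.58 µm

P80 = 104.6 µm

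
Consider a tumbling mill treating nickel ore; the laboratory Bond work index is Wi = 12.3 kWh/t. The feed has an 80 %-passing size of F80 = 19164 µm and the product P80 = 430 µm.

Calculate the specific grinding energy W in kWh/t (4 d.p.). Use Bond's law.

W = 10·Wi·[P80^(−½) − F80^(−½)]
1/√430 = 0.048224;  1/√19164 = 0.007224
W = 10·12.3·(0.048224 − 0.007224) = 5.0431 kWh/t

W = 5.0431 kWh/t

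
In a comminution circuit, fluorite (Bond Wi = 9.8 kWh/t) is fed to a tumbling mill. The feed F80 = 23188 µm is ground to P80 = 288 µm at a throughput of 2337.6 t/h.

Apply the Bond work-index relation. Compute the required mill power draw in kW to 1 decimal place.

P = 11994.5 kW

W_Bond = 10·Wi·(1/√P₈₀ − 1/√F₈₀)
W = 10·9.8·(1/√288 − 1/√23188) = 10·9.8·(0.052359) = 5.1311 kWh/t
P = W·T = 5.1311·2337.6 = 11994.5 kW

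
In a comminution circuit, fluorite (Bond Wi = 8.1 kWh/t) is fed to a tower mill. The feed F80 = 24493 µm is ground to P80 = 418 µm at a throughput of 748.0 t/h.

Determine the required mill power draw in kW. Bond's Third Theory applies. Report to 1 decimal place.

P = 2576.3 kW

Bond:  W = 10 Wi (1/√P − 1/√F)
W = 10·8.1·(1/√418 − 1/√24493) = 10·8.1·(0.042522) = 3.4443 kWh/t
Mill draw = 3.4443 × 748.0 = 2576.3 kW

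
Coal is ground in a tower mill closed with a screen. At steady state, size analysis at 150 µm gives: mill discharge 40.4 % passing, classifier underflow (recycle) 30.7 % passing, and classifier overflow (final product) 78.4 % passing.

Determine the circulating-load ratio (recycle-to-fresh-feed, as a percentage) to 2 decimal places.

Balance %-passing 150 µm (r = R/F):
d + r·d = r·u + o → r(d−u) = o−d
r = (78.4 − 40.4)/(40.4 − 30.7) = 38.0/9.7 = 3.9175
CL = 100·r = 391.75 %

CL = 391.75 %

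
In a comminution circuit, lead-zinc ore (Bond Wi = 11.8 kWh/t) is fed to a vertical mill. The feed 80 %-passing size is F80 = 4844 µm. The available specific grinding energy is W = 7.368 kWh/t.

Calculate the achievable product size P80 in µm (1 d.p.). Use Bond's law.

P80 = 169.5 µm

W = 10·Wi·(P80^(-½) − F80^(-½))
P80^(−½) = W/(10 Wi) + F80^(−½)
  = 7.3680/(10·11.8) + 1/√4844 = 0.062441 + 0.014368 = 0.076809
P80 = (1/0.076809)² = 13.0194² = 169.50 µm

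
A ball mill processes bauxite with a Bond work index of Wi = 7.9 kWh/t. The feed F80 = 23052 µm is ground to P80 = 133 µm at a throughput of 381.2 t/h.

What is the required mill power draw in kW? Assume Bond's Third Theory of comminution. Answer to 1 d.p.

W = 10 Wi (1/√P80 − 1/√F80)  [Bond]
W = 10·7.9·(1/√133 − 1/√23052) = 10·7.9·(0.080125) = 6.3298 kWh/t
P = W·T = 6.3298·381.2 = 2412.9 kW

P = 2412.9 kW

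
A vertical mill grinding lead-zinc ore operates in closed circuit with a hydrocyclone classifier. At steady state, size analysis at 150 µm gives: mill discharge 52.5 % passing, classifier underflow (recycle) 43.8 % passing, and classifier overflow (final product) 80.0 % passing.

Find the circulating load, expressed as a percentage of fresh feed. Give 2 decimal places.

Mass balance on the −150 µm fraction:
(1+r)·d = r·u + o ⇒ r = (o−d)/(d−u)
r = (80.0 − 52.5)/(52.5 − 43.8) = 27.5/8.7 = 3.1609
CL = 100·r = 316.09 %

CL = 316.09 %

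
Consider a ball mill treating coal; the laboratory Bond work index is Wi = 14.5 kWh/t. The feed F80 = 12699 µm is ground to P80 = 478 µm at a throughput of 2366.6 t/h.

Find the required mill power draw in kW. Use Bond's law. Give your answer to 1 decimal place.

P = 12650.5 kW

W = 10·Wi·(P80^(-½) − F80^(-½))
W = 10·14.5·(1/√478 − 1/√12699) = 10·14.5·(0.036865) = 5.3454 kWh/t
Power = W × throughput = 5.3454 kWh/t × 2366.6 t/h = 12650.5 kW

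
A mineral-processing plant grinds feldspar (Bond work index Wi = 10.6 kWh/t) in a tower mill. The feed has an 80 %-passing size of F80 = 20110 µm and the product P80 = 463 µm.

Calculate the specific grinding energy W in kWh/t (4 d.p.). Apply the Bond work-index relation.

Bond:  W = 10 Wi (1/√P − 1/√F)
1/√463 = 0.046474;  1/√20110 = 0.007052
W = 10·10.6·(0.046474 − 0.007052) = 4.1788 kWh/t

W = 4.1788 kWh/t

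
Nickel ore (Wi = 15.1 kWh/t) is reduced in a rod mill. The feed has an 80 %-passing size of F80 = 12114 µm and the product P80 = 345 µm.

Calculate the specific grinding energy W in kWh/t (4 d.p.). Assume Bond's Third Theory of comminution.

W = 10·Wi·(P80^(-½) − F80^(-½))
1/√345 = 0.053838;  1/√12114 = 0.009086
W = 10·15.1·(0.053838 − 0.009086) = 6.7576 kWh/t

W = 6.7576 kWh/t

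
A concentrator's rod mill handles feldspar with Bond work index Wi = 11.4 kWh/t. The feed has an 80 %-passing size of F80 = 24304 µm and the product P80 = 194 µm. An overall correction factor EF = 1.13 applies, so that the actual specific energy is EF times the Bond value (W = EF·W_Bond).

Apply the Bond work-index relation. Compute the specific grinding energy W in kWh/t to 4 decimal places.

W = 10 Wi (P80^-0.5 − F80^-0.5)
1/√194 = 0.071796;  1/√24304 = 0.006414
W = 10·11.4·(0.071796 − 0.006414) = 7.4535 kWh/t
Corrected W = EF·W_Bond = 1.13·7.4535 = 8.4224 kWh/t

W = 8.4224 kWh/t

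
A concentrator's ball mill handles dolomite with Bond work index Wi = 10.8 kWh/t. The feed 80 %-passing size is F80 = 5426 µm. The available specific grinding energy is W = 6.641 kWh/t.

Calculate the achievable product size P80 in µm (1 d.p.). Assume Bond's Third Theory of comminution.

W_Bond = 10·Wi·(1/√P₈₀ − 1/√F₈₀)
⇒ 1/√P80 = W/(10·Wi) + 1/√F80
  = 6.6410/(10·10.8) + 1/√5426 = 0.061491 + 0.013576 = 0.075066
P80 = (1/0.075066)² = 13.3215² = 177.46 µm

P80 = 177.5 µm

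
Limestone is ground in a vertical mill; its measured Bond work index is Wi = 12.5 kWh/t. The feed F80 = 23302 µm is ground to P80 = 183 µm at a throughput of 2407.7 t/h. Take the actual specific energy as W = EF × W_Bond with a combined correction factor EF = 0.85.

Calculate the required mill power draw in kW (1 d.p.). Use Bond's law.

P = 17234.8 kW

W = 10 Wi / √P80 − 10 Wi / √F80
W = 10·12.5·(1/√183 − 1/√23302) = 10·12.5·(0.067371) = 8.4214 kWh/t
With EF = 0.85: W = 8.4214·0.85 = 7.1582 kWh/t
Mill draw = 7.1582 × 2407.7 = 17234.8 kW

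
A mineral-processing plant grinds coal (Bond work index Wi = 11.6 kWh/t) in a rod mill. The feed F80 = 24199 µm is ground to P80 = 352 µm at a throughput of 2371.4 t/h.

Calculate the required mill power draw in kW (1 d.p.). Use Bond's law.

Bond:  W = 10 Wi (1/√P − 1/√F)
W = 10·11.6·(1/√352 − 1/√24199) = 10·11.6·(0.046872) = 5.4371 kWh/t
Power = W × throughput = 5.4371 kWh/t × 2371.4 t/h = 12893.6 kW

P = 12893.6 kW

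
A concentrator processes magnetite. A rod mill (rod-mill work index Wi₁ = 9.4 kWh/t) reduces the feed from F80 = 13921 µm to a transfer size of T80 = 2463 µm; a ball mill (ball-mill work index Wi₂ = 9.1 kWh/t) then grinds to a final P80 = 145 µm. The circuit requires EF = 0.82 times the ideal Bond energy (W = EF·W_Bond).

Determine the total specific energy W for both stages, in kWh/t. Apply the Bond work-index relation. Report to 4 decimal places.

W = 5.5931 kWh/t

W = 10 Wi (P80^-0.5 − F80^-0.5)
Stage 1 (13921→2463 µm, Wi₁=9.4): W₁ = 10·9.4·(0.020150 − 0.008475) = 1.0974 kWh/t
Stage 2 (2463→145 µm, Wi₂=9.1): W₂ = 10·9.1·(0.083045 − 0.020150) = 5.7235 kWh/t
W = W₁ + W₂ = 1.0974 + 5.7235 = 6.8209 kWh/t
Corrected W = EF·W_Bond = 0.82·6.8209 = 5.5931 kWh/t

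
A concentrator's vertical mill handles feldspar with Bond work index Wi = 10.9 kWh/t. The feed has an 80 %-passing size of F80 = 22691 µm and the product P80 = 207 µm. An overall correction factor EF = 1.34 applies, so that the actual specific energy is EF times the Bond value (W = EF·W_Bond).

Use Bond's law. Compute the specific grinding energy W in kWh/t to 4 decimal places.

W = 9.1822 kWh/t

W = 10 Wi / √P80 − 10 Wi / √F80
1/√207 = 0.069505;  1/√22691 = 0.006639
W = 10·10.9·(0.069505 − 0.006639) = 6.8524 kWh/t
With EF = 1.34: W = 6.8524·1.34 = 9.1822 kWh/t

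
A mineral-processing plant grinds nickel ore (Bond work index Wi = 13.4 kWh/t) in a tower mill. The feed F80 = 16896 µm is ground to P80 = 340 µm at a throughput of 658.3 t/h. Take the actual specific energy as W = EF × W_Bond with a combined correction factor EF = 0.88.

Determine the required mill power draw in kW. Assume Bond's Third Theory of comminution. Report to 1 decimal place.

P = 3612.7 kW

Bond:  W = 10 Wi (1/√P − 1/√F)
W = 10·13.4·(1/√340 − 1/√16896) = 10·13.4·(0.046539) = 6.2363 kWh/t
W_actual = 0.88 × 6.2363 = 5.4879 kWh/t
P = W·T = 5.4879·658.3 = 3612.7 kW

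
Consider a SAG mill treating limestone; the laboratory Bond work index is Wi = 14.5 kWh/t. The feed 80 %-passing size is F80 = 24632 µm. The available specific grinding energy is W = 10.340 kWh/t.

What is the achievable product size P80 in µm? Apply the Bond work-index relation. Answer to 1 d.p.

W = 10·Wi·[P80^(−½) − F80^(−½)]
P80^-0.5 = F80^-0.5 + W/(10 Wi)
  = 10.3400/(10·14.5) + 1/√24632 = 0.071310 + 0.006372 = 0.077682
P80 = (1/0.077682)² = 12.8730² = 165.71 µm

P80 = 165.7 µm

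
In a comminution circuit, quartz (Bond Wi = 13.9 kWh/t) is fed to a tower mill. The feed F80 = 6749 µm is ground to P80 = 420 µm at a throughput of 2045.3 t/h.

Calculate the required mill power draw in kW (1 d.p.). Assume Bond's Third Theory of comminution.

P = 10411.7 kW

W = 10 Wi (1/√P80 − 1/√F80)  [Bond]
W = 10·13.9·(1/√420 − 1/√6749) = 10·13.9·(0.036622) = 5.0905 kWh/t
P = W·T = 5.0905·2045.3 = 10411.7 kW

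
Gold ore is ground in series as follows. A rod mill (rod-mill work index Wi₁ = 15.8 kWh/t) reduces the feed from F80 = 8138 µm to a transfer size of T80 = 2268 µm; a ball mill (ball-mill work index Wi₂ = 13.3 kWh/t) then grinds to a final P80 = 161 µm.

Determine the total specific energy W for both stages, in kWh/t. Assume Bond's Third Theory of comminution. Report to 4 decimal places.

W = 10 Wi / √P80 − 10 Wi / √F80
Stage 1 (8138→2268 µm, Wi₁=15.8): W₁ = 10·15.8·(0.020998 − 0.011085) = 1.5662 kWh/t
Stage 2 (2268→161 µm, Wi₂=13.3): W₂ = 10·13.3·(0.078811 − 0.020998) = 7.6891 kWh/t
W = W₁ + W₂ = 1.5662 + 7.6891 = 9.2554 kWh/t

W = 9.2554 kWh/t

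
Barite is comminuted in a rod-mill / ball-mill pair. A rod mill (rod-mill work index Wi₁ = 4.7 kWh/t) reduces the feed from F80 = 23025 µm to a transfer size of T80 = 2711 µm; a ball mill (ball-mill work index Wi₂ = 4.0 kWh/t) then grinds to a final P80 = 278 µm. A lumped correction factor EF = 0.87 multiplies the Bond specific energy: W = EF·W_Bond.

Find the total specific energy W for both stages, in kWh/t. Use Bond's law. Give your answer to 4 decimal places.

W = 1.9347 kWh/t

W = 10 Wi (P80^-0.5 − F80^-0.5)
Stage 1 (23025→2711 µm, Wi₁=4.7): W₁ = 10·4.7·(0.019206 − 0.006590) = 0.5929 kWh/t
Stage 2 (2711→278 µm, Wi₂=4.0): W₂ = 10·4.0·(0.059976 − 0.019206) = 1.6308 kWh/t
W = W₁ + W₂ = 0.5929 + 1.6308 = 2.2237 kWh/t
Apply correction: 2.2237 × 0.87 = 1.9347 kWh/t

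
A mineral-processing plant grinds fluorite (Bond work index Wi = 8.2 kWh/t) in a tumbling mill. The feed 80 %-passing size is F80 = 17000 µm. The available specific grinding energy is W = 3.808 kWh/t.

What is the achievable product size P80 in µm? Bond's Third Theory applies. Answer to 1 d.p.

P80 = 341.6 µm

Bond:  W = 10 Wi (1/√P − 1/√F)
⇒ 1/√P80 = W/(10·Wi) + 1/√F80
  = 3.8080/(10·8.2) + 1/√17000 = 0.046439 + 0.007670 = 0.054109
P80 = (1/0.054109)² = 18.4813² = 341.56 µm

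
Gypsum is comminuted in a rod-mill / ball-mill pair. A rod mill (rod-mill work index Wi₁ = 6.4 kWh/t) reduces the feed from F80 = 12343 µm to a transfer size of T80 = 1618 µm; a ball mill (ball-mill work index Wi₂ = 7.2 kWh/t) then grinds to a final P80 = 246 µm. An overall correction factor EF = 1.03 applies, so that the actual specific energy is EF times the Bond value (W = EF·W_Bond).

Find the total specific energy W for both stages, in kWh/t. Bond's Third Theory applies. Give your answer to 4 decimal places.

W = 3.9301 kWh/t

W_Bond = 10·Wi·(1/√P₈₀ − 1/√F₈₀)
Stage 1 (12343→1618 µm, Wi₁=6.4): W₁ = 10·6.4·(0.024861 − 0.009001) = 1.0150 kWh/t
Stage 2 (1618→246 µm, Wi₂=7.2): W₂ = 10·7.2·(0.063758 − 0.024861) = 2.8006 kWh/t
W = W₁ + W₂ = 1.0150 + 2.8006 = 3.8156 kWh/t
Apply correction: 3.8156 × 1.03 = 3.9301 kWh/t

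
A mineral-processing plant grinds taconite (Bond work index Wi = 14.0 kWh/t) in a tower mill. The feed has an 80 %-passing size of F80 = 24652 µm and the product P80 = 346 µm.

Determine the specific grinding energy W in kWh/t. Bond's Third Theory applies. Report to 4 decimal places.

W = 6.6348 kWh/t

W = 10·Wi·[P80^(−½) − F80^(−½)]
1/√346 = 0.053760;  1/√24652 = 0.006369
W = 10·14.0·(0.053760 − 0.006369) = 6.6348 kWh/t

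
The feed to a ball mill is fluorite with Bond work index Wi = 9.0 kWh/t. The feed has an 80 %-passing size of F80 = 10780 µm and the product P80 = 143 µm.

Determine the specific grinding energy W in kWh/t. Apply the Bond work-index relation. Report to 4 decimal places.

W_Bond = 10·Wi·(1/√P₈₀ − 1/√F₈₀)
1/√143 = 0.083624;  1/√10780 = 0.009631
W = 10·9.0·(0.083624 − 0.009631) = 6.6593 kWh/t

W = 6.6593 kWh/t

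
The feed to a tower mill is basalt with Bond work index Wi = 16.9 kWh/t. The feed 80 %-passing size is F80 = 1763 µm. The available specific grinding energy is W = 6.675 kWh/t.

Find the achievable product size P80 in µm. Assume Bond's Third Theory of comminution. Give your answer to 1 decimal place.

Bond:  W = 10 Wi (1/√P − 1/√F)
P80^(−½) = W/(10 Wi) + F80^(−½)
  = 6.6750/(10·16.9) + 1/√1763 = 0.039497 + 0.023816 = 0.063313
P80 = (1/0.063313)² = 15.7945² = 249.47 µm

P80 = 249.5 µm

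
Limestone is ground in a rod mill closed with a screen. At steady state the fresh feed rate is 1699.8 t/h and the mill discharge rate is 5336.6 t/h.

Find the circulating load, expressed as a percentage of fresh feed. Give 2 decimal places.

CL = 213.95 %

Mill node: discharge = fresh + recycle.
R = M − F = 5336.6 − 1699.8 = 3636.8 t/h
CL = 100·R/F = 100·3636.8/1699.8 = 213.95 %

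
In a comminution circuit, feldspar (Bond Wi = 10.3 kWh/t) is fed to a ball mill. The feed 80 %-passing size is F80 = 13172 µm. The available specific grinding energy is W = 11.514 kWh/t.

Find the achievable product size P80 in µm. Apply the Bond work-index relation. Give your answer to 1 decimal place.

P80 = 68.9 µm

W = 10 Wi (P80^-0.5 − F80^-0.5)
1/√P80 = 1/√F80 + W/(10·Wi)
  = 11.5140/(10·10.3) + 1/√13172 = 0.111786 + 0.008713 = 0.120500
P80 = (1/0.120500)² = 8.2988² = 68.87 µm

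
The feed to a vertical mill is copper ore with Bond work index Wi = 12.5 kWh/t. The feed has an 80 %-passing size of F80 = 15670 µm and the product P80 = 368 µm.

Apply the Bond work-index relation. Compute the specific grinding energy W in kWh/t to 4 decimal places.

W = 5.5175 kWh/t

Bond: W = 10·Wi·(1/√P80 − 1/√F80)
1/√368 = 0.052129;  1/√15670 = 0.007989
W = 10·12.5·(0.052129 − 0.007989) = 5.5175 kWh/t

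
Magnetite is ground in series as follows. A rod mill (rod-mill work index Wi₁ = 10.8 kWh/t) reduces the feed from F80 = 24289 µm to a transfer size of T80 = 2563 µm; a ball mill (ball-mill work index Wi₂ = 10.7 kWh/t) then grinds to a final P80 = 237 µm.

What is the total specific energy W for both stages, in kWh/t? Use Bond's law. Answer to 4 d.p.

W = 10 Wi (P80^-0.5 − F80^-0.5)
Stage 1 (24289→2563 µm, Wi₁=10.8): W₁ = 10·10.8·(0.019753 − 0.006416) = 1.4403 kWh/t
Stage 2 (2563→237 µm, Wi₂=10.7): W₂ = 10·10.7·(0.064957 − 0.019753) = 4.8369 kWh/t
W = W₁ + W₂ = 1.4403 + 4.8369 = 6.2772 kWh/t

W = 6.2772 kWh/t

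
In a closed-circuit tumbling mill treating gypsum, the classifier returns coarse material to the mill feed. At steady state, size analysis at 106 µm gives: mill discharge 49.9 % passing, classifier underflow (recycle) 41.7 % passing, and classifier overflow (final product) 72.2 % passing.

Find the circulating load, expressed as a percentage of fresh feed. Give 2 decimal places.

CL = 271.95 %

Two-product formula at 106 µm:
r = (o − d)/(d − u)
r = (72.2 − 49.9)/(49.9 − 41.7) = 22.3/8.2 = 2.7195
CL = 100·r = 271.95 %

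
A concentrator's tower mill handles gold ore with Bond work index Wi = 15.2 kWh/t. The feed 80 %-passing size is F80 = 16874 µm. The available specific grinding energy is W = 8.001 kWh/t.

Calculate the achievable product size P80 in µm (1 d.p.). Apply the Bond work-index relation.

W = 10 Wi (P80^-0.5 − F80^-0.5)
⇒ 1/√P80 = W/(10·Wi) + 1/√F80
  = 8.0010/(10·15.2) + 1/√16874 = 0.052638 + 0.007698 = 0.060336
P80 = (1/0.060336)² = 16.5737² = 274.69 µm

P80 = 274.7 µm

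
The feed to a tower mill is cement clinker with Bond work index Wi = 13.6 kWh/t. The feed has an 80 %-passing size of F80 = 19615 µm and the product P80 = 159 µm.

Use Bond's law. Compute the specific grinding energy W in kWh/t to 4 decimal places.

W = 9.8144 kWh/t

W_Bond = 10·Wi·(1/√P₈₀ − 1/√F₈₀)
1/√159 = 0.079305;  1/√19615 = 0.007140
W = 10·13.6·(0.079305 − 0.007140) = 9.8144 kWh/t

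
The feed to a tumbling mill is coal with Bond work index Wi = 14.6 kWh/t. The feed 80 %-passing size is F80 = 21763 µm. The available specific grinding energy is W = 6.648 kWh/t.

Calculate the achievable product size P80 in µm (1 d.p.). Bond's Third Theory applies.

W_Bond = 10·Wi·(1/√P₈₀ − 1/√F₈₀)
1/√P80 = 1/√F80 + W/(10·Wi)
  = 6.6480/(10·14.6) + 1/√21763 = 0.045534 + 0.006779 = 0.052313
P80 = (1/0.052313)² = 19.1158² = 365.41 µm

P80 = 365.4 µm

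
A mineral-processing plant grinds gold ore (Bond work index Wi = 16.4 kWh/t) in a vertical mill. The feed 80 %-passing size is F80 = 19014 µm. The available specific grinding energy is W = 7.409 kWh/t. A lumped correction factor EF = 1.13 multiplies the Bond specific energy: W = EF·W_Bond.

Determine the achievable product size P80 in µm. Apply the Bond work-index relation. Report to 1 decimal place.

P80 = 448.3 µm

W_Bond = 10·Wi·(1/√P₈₀ − 1/√F₈₀)
W_Bond = W / EF = 7.409 / 1.13 = 6.5566 kWh/t
P80^(−½) = W_Bond/(10 Wi) + F80^(−½)
  = 6.5566/(10·16.4) + 1/√19014 = 0.039979 + 0.007252 = 0.047232
P80 = (1/0.047232)² = 21.1723² = 448.27 µm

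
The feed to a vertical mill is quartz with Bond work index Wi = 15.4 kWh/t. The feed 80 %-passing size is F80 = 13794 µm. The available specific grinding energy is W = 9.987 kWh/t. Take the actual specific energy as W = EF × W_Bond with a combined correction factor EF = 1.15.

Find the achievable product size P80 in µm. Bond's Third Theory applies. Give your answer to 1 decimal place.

W = 10·Wi·[P80^(−½) − F80^(−½)]
W_Bond = W / EF = 9.987 / 1.15 = 8.6843 kWh/t
P80^(−½) = W_Bond/(10 Wi) + F80^(−½)
  = 8.6843/(10·15.4) + 1/√13794 = 0.056392 + 0.008514 = 0.064906
P80 = (1/0.064906)² = 15.4068² = 237.37 µm

P80 = 237.4 µm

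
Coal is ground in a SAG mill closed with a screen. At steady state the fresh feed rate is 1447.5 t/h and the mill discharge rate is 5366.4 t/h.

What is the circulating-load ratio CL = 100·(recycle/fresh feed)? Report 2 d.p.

M = F + R at steady state, so:
R = M − F = 5366.4 − 1447.5 = 3918.9 t/h
CL = 100·R/F = 100·3918.9/1447.5 = 270.74 %

CL = 270.74 %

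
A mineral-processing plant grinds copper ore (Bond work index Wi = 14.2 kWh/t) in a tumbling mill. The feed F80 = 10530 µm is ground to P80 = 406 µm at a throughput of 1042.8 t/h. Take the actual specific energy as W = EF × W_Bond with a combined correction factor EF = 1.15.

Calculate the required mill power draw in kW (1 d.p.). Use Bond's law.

P = 6791.8 kW

Bond:  W = 10 Wi (1/√P − 1/√F)
W = 10·14.2·(1/√406 − 1/√10530) = 10·14.2·(0.039884) = 5.6635 kWh/t
With EF = 1.15: W = 5.6635·1.15 = 6.5131 kWh/t
P_mill = W·ṁ = 6.5131·1042.8 = 6791.8 kW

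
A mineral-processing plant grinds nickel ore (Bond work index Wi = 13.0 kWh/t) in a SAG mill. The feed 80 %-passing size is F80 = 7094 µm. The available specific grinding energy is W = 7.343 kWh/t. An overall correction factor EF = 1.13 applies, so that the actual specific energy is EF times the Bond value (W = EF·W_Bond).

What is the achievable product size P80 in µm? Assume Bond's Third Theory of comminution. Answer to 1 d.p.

P80 = 261.3 µm

Bond:  W = 10 Wi (1/√P − 1/√F)
W_Bond = W / EF = 7.343 / 1.13 = 6.4982 kWh/t
1/√P80 = 1/√F80 + W_Bond/(10·Wi)
  = 6.4982/(10·13.0) + 1/√7094 = 0.049986 + 0.011873 = 0.061859
P80 = (1/0.061859)² = 16.1657² = 261.33 µm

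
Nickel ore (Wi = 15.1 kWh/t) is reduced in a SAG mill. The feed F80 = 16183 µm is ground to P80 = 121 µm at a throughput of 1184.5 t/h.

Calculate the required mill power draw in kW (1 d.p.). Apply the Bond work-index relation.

P = 14854.0 kW

Bond:  W = 10 Wi (1/√P − 1/√F)
W = 10·15.1·(1/√121 − 1/√16183) = 10·15.1·(0.083048) = 12.5403 kWh/t
P_mill = W·ṁ = 12.5403·1184.5 = 14854.0 kW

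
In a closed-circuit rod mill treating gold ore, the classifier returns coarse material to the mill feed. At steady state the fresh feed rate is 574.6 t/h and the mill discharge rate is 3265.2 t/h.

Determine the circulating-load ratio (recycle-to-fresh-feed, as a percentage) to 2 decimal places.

CL = 468.26 %

Discharge = new feed + return, hence
R = M − F = 3265.2 − 574.6 = 2690.6 t/h
CL = 100·R/F = 100·2690.6/574.6 = 468.26 %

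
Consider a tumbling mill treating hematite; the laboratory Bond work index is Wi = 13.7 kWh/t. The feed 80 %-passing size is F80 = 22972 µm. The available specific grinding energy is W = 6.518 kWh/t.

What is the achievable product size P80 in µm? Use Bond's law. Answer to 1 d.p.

Bond: W = 10·Wi·(1/√P80 − 1/√F80)
P80^(−½) = W/(10 Wi) + F80^(−½)
  = 6.5180/(10·13.7) + 1/√22972 = 0.047577 + 0.006598 = 0.054174
P80 = (1/0.054174)² = 18.4589² = 340.73 µm

P80 = 340.7 µm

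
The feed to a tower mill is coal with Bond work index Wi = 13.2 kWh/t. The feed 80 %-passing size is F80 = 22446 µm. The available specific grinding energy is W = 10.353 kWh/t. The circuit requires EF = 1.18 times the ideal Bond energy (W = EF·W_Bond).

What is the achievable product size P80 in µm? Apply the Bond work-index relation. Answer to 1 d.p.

P80 = 186.9 µm

Bond:  W = 10 Wi (1/√P − 1/√F)
W_Bond = W / EF = 10.353 / 1.18 = 8.7737 kWh/t
P80^(−½) = W_Bond/(10 Wi) + F80^(−½)
  = 8.7737/(10·13.2) + 1/√22446 = 0.066468 + 0.006675 = 0.073142
P80 = (1/0.073142)² = 13.6720² = 186.92 µm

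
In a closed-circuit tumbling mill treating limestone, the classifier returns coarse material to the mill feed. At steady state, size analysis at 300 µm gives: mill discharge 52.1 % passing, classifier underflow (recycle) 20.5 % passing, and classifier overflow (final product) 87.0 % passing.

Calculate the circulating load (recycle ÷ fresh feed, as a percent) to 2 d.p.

Classifier node, passing 300 µm:
(1+r)d = ru + o → r = (o−d)/(d−u)
r = (87.0 − 52.1)/(52.1 − 20.5) = 34.9/31.6 = 1.1044
CL = 100·r = 110.44 %

CL = 110.44 %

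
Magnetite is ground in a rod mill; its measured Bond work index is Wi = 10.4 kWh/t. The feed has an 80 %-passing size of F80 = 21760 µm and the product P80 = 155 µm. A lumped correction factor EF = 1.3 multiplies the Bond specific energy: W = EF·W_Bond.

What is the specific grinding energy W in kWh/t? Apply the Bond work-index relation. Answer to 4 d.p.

W = 10·Wi·(P80^(-½) − F80^(-½))
1/√155 = 0.080322;  1/√21760 = 0.006779
W = 10·10.4·(0.080322 − 0.006779) = 7.6485 kWh/t
Apply correction: 7.6485 × 1.3 = 9.9430 kWh/t

W = 9.9430 kWh/t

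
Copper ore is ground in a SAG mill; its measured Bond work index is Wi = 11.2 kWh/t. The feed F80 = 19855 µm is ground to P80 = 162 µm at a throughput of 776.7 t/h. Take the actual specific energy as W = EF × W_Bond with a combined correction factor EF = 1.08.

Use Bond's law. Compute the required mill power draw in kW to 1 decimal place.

W = 10·Wi·[P80^(−½) − F80^(−½)]
W = 10·11.2·(1/√162 − 1/√19855) = 10·11.2·(0.071471) = 8.0047 kWh/t
Apply correction: 8.0047 × 1.08 = 8.6451 kWh/t
Power = W × throughput = 8.6451 kWh/t × 776.7 t/h = 6714.6 kW

P = 6714.6 kW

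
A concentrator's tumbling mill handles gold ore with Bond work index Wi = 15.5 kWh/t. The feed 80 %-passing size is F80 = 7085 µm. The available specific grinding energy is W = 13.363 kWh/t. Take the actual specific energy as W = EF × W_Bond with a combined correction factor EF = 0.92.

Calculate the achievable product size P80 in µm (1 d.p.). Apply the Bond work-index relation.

P80 = 89.7 µm

W = 10 Wi / √P80 − 10 Wi / √F80
W_Bond = W / EF = 13.363 / 0.92 = 14.5250 kWh/t
P80^-0.5 = F80^-0.5 + W_Bond/(10 Wi)
  = 14.5250/(10·15.5) + 1/√7085 = 0.093710 + 0.011880 = 0.105590
P80 = (1/0.105590)² = 9.4706² = 89.69 µm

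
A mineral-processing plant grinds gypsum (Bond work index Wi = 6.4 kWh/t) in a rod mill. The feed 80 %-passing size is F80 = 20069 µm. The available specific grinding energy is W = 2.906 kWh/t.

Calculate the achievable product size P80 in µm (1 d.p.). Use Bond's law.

P80 = 363.3 µm

W = 10·Wi·[P80^(−½) − F80^(−½)]
1/√P80 = 1/√F80 + W/(10·Wi)
  = 2.9060/(10·6.4) + 1/√20069 = 0.045406 + 0.007059 = 0.052465
P80 = (1/0.052465)² = 19.0603² = 363.29 µm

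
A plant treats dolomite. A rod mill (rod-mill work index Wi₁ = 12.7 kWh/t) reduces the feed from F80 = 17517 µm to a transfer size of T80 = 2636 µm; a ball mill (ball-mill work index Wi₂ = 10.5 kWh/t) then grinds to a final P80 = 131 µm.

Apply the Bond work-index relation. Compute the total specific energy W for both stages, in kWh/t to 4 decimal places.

W = 8.6428 kWh/t

W = 10 Wi (P80^-0.5 − F80^-0.5)
Stage 1 (17517→2636 µm, Wi₁=12.7): W₁ = 10·12.7·(0.019477 − 0.007556) = 1.5140 kWh/t
Stage 2 (2636→131 µm, Wi₂=10.5): W₂ = 10·10.5·(0.087370 − 0.019477) = 7.1288 kWh/t
W = W₁ + W₂ = 1.5140 + 7.1288 = 8.6428 kWh/t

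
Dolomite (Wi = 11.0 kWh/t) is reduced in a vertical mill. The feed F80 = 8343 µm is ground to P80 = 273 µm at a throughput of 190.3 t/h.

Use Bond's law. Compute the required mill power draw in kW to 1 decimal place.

W = 10·Wi·(P80^(-½) − F80^(-½))
W = 10·11.0·(1/√273 − 1/√8343) = 10·11.0·(0.049575) = 5.4532 kWh/t
P = W·T = 5.4532·190.3 = 1037.7 kW

P = 1037.7 kW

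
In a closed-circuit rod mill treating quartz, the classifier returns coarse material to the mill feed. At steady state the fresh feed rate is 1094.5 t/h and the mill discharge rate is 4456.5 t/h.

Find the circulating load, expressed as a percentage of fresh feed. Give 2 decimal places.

Steady state: M = F + R.
R = M − F = 4456.5 − 1094.5 = 3362.0 t/h
CL = 100·R/F = 100·3362.0/1094.5 = 307.17 %

CL = 307.17 %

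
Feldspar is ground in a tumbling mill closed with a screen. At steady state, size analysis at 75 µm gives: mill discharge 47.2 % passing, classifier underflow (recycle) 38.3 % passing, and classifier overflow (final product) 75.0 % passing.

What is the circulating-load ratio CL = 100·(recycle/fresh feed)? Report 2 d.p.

Classifier node, passing 75 µm:
r = (o − d)/(d − u)
r = (75.0 − 47.2)/(47.2 − 38.3) = 27.8/8.9 = 3.1236
CL = 100·r = 312.36 %

CL = 312.36 %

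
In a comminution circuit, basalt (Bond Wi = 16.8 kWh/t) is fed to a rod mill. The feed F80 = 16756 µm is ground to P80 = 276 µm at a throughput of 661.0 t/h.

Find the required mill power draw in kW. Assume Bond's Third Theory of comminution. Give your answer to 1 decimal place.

P = 5826.4 kW

W = 10 Wi / √P80 − 10 Wi / √F80
W = 10·16.8·(1/√276 − 1/√16756) = 10·16.8·(0.052468) = 8.8146 kWh/t
P = W·T = 8.8146·661.0 = 5826.4 kW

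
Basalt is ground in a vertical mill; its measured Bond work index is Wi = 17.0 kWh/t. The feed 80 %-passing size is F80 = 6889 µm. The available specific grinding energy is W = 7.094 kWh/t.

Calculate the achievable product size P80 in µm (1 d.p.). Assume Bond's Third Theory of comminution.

Bond: W = 10·Wi·(1/√P80 − 1/√F80)
P80^-0.5 = F80^-0.5 + W/(10 Wi)
  = 7.0940/(10·17.0) + 1/√6889 = 0.041729 + 0.012048 = 0.053778
P80 = (1/0.053778)² = 18.5951² = 345.78 µm

P80 = 345.8 µm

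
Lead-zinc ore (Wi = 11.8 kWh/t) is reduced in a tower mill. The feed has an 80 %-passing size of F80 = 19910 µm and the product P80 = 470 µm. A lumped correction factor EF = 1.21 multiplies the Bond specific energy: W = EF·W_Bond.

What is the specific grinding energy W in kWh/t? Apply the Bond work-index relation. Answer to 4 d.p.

Bond: W = 10·Wi·(1/√P80 − 1/√F80)
1/√470 = 0.046127;  1/√19910 = 0.007087
W = 10·11.8·(0.046127 − 0.007087) = 4.6067 kWh/t
Apply correction: 4.6067 × 1.21 = 5.5741 kWh/t

W = 5.5741 kWh/t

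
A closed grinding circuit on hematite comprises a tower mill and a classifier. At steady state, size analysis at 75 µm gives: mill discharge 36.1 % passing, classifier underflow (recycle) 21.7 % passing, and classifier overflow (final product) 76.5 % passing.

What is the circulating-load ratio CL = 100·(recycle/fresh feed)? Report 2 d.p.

Let r = R/F. Size balance at 75 µm:
(1+r)d = ru + o → r = (o−d)/(d−u)
r = (76.5 − 36.1)/(36.1 − 21.7) = 40.4/14.4 = 2.8056
CL = 100·r = 280.56 %

CL = 280.56 %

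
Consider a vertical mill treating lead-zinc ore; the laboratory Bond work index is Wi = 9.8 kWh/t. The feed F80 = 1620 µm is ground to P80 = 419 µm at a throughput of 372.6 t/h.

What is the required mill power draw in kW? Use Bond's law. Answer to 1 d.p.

P = 876.6 kW

W = 10·Wi·(P80^(-½) − F80^(-½))
W = 10·9.8·(1/√419 − 1/√1620) = 10·9.8·(0.024008) = 2.3528 kWh/t
P = W·T = 2.3528·372.6 = 876.6 kW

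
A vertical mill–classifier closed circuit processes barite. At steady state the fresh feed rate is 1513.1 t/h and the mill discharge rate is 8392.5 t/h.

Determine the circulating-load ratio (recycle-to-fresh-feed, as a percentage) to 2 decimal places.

CL = 454.66 %

Mill node: discharge = fresh + recycle.
R = M − F = 8392.5 − 1513.1 = 6879.4 t/h
CL = 100·R/F = 100·6879.4/1513.1 = 454.66 %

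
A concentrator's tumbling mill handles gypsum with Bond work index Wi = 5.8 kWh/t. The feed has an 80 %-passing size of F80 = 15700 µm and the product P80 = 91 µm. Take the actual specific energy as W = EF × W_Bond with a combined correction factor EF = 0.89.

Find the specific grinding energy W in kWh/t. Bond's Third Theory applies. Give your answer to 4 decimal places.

Bond: W = 10·Wi·(1/√P80 − 1/√F80)
1/√91 = 0.104828;  1/√15700 = 0.007981
W = 10·5.8·(0.104828 − 0.007981) = 5.6172 kWh/t
Apply correction: 5.6172 × 0.89 = 4.9993 kWh/t

W = 4.9993 kWh/t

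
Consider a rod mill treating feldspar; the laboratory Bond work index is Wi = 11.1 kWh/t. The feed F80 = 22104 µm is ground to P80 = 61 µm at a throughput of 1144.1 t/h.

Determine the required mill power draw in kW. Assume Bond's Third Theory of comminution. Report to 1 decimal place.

P = 15405.9 kW

W = 10 Wi (P80^-0.5 − F80^-0.5)
W = 10·11.1·(1/√61 − 1/√22104) = 10·11.1·(0.121311) = 13.4655 kWh/t
Mill draw = 13.4655 × 1144.1 = 15405.9 kW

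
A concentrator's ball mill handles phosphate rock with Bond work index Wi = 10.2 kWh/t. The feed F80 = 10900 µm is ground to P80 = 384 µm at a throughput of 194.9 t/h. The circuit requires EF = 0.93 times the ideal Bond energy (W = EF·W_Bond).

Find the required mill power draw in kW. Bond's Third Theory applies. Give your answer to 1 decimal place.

W = 10 Wi / √P80 − 10 Wi / √F80
W = 10·10.2·(1/√384 − 1/√10900) = 10·10.2·(0.041453) = 4.2282 kWh/t
Apply correction: 4.2282 × 0.93 = 3.9322 kWh/t
P_mill = W·ṁ = 3.9322·194.9 = 766.4 kW

P = 766.4 kW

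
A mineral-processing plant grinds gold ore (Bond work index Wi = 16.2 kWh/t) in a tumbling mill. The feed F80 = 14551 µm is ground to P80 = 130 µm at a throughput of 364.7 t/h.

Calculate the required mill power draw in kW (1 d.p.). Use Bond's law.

W = 10 Wi (P80^-0.5 − F80^-0.5)
W = 10·16.2·(1/√130 − 1/√14551) = 10·16.2·(0.079416) = 12.8654 kWh/t
Mill draw = 12.8654 × 364.7 = 4692.0 kW

P = 4692.0 kW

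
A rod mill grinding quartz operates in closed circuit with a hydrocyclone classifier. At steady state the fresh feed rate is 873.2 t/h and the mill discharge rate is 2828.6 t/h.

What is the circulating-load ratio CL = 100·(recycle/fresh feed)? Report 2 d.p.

Steady state: M = F + R.
R = M − F = 2828.6 − 873.2 = 1955.4 t/h
CL = 100·R/F = 100·1955.4/873.2 = 223.93 %

CL = 223.93 %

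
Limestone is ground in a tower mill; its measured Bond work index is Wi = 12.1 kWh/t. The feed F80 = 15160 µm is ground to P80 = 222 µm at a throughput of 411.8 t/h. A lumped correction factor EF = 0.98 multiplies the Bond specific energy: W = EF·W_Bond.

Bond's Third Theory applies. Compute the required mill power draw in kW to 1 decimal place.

P = 2880.7 kW

W_Bond = 10·Wi·(1/√P₈₀ − 1/√F₈₀)
W = 10·12.1·(1/√222 − 1/√15160) = 10·12.1·(0.058994) = 7.1383 kWh/t
Apply correction: 7.1383 × 0.98 = 6.9955 kWh/t
P = W·T = 6.9955·411.8 = 2880.7 kW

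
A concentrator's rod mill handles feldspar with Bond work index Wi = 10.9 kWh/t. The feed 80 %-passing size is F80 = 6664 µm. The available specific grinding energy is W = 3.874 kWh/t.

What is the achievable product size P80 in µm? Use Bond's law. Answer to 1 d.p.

Bond: W = 10·Wi·(1/√P80 − 1/√F80)
⇒ 1/√P80 = W/(10 Wi) + 1/√F80
  = 3.8740/(10·10.9) + 1/√6664 = 0.035541 + 0.012250 = 0.047791
P80 = (1/0.047791)² = 20.9244² = 437.83 µm

P80 = 437.8 µm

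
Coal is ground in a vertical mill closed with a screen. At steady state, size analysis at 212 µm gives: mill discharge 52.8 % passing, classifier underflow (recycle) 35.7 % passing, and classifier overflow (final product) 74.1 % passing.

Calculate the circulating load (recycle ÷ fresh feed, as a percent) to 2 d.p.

CL = 124.56 %

Two-product formula at 212 µm:
Fd + Rd = Ru + Fo ⇒ R/F = (o−d)/(d−u)
r = (74.1 − 52.8)/(52.8 − 35.7) = 21.3/17.1 = 1.2456
CL = 100·r = 124.56 %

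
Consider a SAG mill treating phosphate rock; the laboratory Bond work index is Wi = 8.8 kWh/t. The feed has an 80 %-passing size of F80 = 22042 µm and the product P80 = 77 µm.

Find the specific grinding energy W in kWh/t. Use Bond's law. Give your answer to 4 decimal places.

W = 10·Wi·[P80^(−½) − F80^(−½)]
1/√77 = 0.113961;  1/√22042 = 0.006736
W = 10·8.8·(0.113961 − 0.006736) = 9.4358 kWh/t

W = 9.4358 kWh/t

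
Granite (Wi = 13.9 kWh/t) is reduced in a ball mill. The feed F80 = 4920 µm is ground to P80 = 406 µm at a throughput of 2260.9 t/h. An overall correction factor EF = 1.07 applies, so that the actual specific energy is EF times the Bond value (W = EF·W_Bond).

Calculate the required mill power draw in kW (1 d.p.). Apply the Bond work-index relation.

P = 11894.5 kW

W = 10·Wi·[P80^(−½) − F80^(−½)]
W = 10·13.9·(1/√406 − 1/√4920) = 10·13.9·(0.035373) = 4.9168 kWh/t
Apply correction: 4.9168 × 1.07 = 5.2610 kWh/t
Power = W × throughput = 5.2610 kWh/t × 2260.9 t/h = 11894.5 kW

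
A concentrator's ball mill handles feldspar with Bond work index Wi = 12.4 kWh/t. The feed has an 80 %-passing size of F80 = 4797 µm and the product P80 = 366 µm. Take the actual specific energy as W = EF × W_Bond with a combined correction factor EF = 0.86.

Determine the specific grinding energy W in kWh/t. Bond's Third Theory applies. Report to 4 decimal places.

W = 4.0345 kWh/t

W = 10 Wi / √P80 − 10 Wi / √F80
1/√366 = 0.052271;  1/√4797 = 0.014438
W = 10·12.4·(0.052271 − 0.014438) = 4.6912 kWh/t
With EF = 0.86: W = 4.6912·0.86 = 4.0345 kWh/t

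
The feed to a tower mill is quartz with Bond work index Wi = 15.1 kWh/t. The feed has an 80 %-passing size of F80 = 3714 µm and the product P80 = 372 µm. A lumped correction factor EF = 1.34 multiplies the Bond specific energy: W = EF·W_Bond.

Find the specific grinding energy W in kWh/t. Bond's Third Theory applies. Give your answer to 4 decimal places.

W = 10 Wi (P80^-0.5 − F80^-0.5)
1/√372 = 0.051848;  1/√3714 = 0.016409
W = 10·15.1·(0.051848 − 0.016409) = 5.3512 kWh/t
Corrected W = EF·W_Bond = 1.34·5.3512 = 7.1707 kWh/t

W = 7.1707 kWh/t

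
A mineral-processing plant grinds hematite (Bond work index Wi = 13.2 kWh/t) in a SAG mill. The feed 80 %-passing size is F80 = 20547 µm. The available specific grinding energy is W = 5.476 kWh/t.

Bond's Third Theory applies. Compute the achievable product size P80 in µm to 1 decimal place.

W = 10·Wi·(P80^(-½) − F80^(-½))
⇒ 1/√P80 = W/(10·Wi) + 1/√F80
  = 5.4760/(10·13.2) + 1/√20547 = 0.041485 + 0.006976 = 0.048461
P80 = (1/0.048461)² = 20.6351² = 425.81 µm

P80 = 425.8 µm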